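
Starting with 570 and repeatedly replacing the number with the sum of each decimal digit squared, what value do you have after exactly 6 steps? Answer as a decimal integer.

570 → 74
74 → 65
65 → 61
61 → 37
37 → 58
58 → 89

89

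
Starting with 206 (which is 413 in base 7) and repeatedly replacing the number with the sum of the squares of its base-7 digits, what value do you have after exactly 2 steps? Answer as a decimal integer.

34

206 = (4,1,3)_7 → 4² + 1² + 3² = 26
26 = (3,5)_7 → 3² + 5² = 34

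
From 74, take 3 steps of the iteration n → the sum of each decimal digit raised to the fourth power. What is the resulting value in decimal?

4514

74 → 7⁴ + 4⁴ = 2401 + 256 = 2657
2657 → 2⁴ + 6⁴ + 5⁴ + 7⁴ = 16 + 1296 + 625 + 2401 = 4338
4338 → 4⁴ + 3⁴ + 3⁴ + 8⁴ = 256 + 81 + 81 + 4096 = 4514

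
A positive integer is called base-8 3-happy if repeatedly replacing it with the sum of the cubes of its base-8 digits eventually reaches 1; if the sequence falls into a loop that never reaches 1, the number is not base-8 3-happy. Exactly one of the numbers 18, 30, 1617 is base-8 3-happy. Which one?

18: 18 → 16 → 8 → 1  — reaches 1 (base-8 3-happy)
30: 30 → 243 → 270 → 281 → 92 → 92  — repeats 92 (not base-8 3-happy)
1617: 1617 → 37 → 189 → 476 → 434 → 440 → 559 → 469 → 476  — repeats 476 (not base-8 3-happy)

18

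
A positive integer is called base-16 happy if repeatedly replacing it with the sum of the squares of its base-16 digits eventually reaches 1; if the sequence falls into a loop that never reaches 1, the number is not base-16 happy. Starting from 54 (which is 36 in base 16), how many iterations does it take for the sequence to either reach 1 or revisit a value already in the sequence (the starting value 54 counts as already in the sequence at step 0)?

13

54 = (3,6)_16 → 3² + 6² = 9 + 36 = 45
45 = (2,13)_16 → 2² + 13² = 4 + 169 = 173
173 = (10,13)_16 → 10² + 13² = 100 + 169 = 269
269 = (1,0,13)_16 → 1² + 0² + 13² = 1 + 0 + 169 = 170
170 = (10,10)_16 → 10² + 10² = 100 + 100 = 200
200 = (12,8)_16 → 12² + 8² = 144 + 64 = 208
208 = (13,0)_16 → 13² + 0² = 169 + 0 = 169
169 = (10,9)_16 → 10² + 9² = 100 + 81 = 181
181 = (11,5)_16 → 11² + 5² = 121 + 25 = 146
146 = (9,2)_16 → 9² + 2² = 81 + 4 = 85
85 = (5,5)_16 → 5² + 5² = 25 + 25 = 50
50 = (3,2)_16 → 3² + 2² = 9 + 4 = 13
13 = (13)_16 → 13² = 169  — 169 repeats.
That took 13 steps.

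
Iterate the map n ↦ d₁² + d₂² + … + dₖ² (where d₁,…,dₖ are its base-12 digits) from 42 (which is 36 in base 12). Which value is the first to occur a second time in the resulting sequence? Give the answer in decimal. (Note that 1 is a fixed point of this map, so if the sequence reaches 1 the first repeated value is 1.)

42 = (3,6)_12 → 3² + 6² = 45
45 = (3,9)_12 → 3² + 9² = 90
90 = (7,6)_12 → 7² + 6² = 85
85 = (7,1)_12 → 7² + 1² = 50
50 = (4,2)_12 → 4² + 2² = 20
20 = (1,8)_12 → 1² + 8² = 65
65 = (5,5)_12 → 5² + 5² = 50  — 50 already appeared earlier.

50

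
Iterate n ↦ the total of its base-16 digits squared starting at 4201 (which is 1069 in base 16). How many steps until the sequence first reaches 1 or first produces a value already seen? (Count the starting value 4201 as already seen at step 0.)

4201 = (1,0,6,9)_16 → 1² + 0² + 6² + 9² = 1 + 0 + 36 + 81 = 118
118 = (7,6)_16 → 7² + 6² = 49 + 36 = 85
85 = (5,5)_16 → 5² + 5² = 25 + 25 = 50
50 = (3,2)_16 → 3² + 2² = 9 + 4 = 13
13 = (13)_16 → 13² = 169
169 = (10,9)_16 → 10² + 9² = 100 + 81 = 181
181 = (11,5)_16 → 11² + 5² = 121 + 25 = 146
146 = (9,2)_16 → 9² + 2² = 81 + 4 = 85  — 85 repeats.
That took 8 steps.

8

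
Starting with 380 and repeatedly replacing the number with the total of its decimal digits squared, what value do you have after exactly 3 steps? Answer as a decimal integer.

89

380 → 3² + 8² + 0² = 9 + 64 + 0 = 73
73 → 7² + 3² = 49 + 9 = 58
58 → 5² + 8² = 25 + 64 = 89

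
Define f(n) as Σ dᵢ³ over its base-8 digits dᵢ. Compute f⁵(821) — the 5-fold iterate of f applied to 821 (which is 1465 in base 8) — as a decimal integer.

476

821 = (1,4,6,5)_8 → 406
406 = (6,2,6)_8 → 440
440 = (6,7,0)_8 → 559
559 = (1,0,5,7)_8 → 469
469 = (7,2,5)_8 → 476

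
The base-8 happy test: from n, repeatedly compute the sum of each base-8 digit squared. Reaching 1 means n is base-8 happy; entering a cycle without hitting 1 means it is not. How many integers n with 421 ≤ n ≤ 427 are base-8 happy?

421: 421 → 77 → 27 → 18 → 8 → 1  — base-8 happy
422: 422 → 88 → 10 → 5 → 25 → 10  — not base-8 happy
423: 423 → 101 → 42 → 29 → 34 → 20 → 20  — not base-8 happy
424: 424 → 61 → 74 → 6 → 36 → 32 → 16 → 4 → 16  — not base-8 happy
425: 425 → 62 → 85 → 30 → 45 → 50 → 40 → 25 → 10 → 5 → 25  — not base-8 happy
426: 426 → 65 → 2 → 4 → 16 → 4  — not base-8 happy
427: 427 → 70 → 37 → 41 → 26 → 13 → 26  — not base-8 happy
base-8 happy: 421

1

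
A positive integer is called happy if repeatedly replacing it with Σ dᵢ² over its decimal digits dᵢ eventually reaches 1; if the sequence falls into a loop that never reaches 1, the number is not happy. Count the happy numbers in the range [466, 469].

1

466: 466 → 88 → 128 → 69 → 117 → 51 → 26 → 40 → 16 → 37 → 58 → 89 → 145 → 42 → 20 → 4 → 16  — not happy
467: 467 → 101 → 2 → 4 → 16 → 37 → 58 → 89 → 145 → 42 → 20 → 4  — not happy
468: 468 → 116 → 38 → 73 → 58 → 89 → 145 → 42 → 20 → 4 → 16 → 37 → 58  — not happy
469: 469 → 133 → 19 → 82 → 68 → 100 → 1  — happy
happy: 469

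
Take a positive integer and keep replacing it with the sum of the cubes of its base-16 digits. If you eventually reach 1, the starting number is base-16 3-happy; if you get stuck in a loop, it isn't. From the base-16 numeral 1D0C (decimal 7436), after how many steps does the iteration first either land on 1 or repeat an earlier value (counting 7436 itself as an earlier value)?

7436 = (1,13,0,12)_16 → 1³ + 13³ + 0³ + 12³ = 3926
3926 = (15,5,6)_16 → 15³ + 5³ + 6³ = 3716
3716 = (14,8,4)_16 → 14³ + 8³ + 4³ = 3320
3320 = (12,15,8)_16 → 12³ + 15³ + 8³ = 5615
5615 = (1,5,14,15)_16 → 1³ + 5³ + 14³ + 15³ = 6245
6245 = (1,8,6,5)_16 → 1³ + 8³ + 6³ + 5³ = 854
854 = (3,5,6)_16 → 3³ + 5³ + 6³ = 368
368 = (1,7,0)_16 → 1³ + 7³ + 0³ = 344
344 = (1,5,8)_16 → 1³ + 5³ + 8³ = 638
638 = (2,7,14)_16 → 2³ + 7³ + 14³ = 3095
3095 = (12,1,7)_16 → 12³ + 1³ + 7³ = 2072
2072 = (8,1,8)_16 → 8³ + 1³ + 8³ = 1025
1025 = (4,0,1)_16 → 4³ + 0³ + 1³ = 65
65 = (4,1)_16 → 4³ + 1³ = 65  — 65 repeats.
That took 14 steps.

14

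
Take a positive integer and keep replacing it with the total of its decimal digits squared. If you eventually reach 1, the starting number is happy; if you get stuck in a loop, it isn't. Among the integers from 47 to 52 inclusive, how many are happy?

47: 47 → 65 → 61 → 37 → 58 → 89 → 145 → 42 → 20 → 4 → 16 → 37  (repeats 37)
48: 48 → 80 → 64 → 52 → 29 → 85 → 89 → 145 → 42 → 20 → 4 → 16 → 37 → 58 → 89  (repeats 89)
49: 49 → 97 → 130 → 10 → 1  (reaches 1)
50: 50 → 25 → 29 → 85 → 89 → 145 → 42 → 20 → 4 → 16 → 37 → 58 → 89  (repeats 89)
51: 51 → 26 → 40 → 16 → 37 → 58 → 89 → 145 → 42 → 20 → 4 → 16  (repeats 16)
52: 52 → 29 → 85 → 89 → 145 → 42 → 20 → 4 → 16 → 37 → 58 → 89  (repeats 89)
happy: 49

1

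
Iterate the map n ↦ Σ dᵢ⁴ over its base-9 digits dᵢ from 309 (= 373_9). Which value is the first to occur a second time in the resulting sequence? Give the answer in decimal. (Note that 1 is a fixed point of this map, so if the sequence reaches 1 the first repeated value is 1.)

309 = (3,7,3)_9 → 3⁴ + 7⁴ + 3⁴ = 2563
2563 = (3,4,5,7)_9 → 3⁴ + 4⁴ + 5⁴ + 7⁴ = 3363
3363 = (4,5,4,6)_9 → 4⁴ + 5⁴ + 4⁴ + 6⁴ = 2433
2433 = (3,3,0,3)_9 → 3⁴ + 3⁴ + 0⁴ + 3⁴ = 243
243 = (3,0,0)_9 → 3⁴ + 0⁴ + 0⁴ = 81
81 = (1,0,0)_9 → 1⁴ + 0⁴ + 0⁴ = 1  — reached the fixed point 1.
1 → 1, so 1 is the first repeated value.

1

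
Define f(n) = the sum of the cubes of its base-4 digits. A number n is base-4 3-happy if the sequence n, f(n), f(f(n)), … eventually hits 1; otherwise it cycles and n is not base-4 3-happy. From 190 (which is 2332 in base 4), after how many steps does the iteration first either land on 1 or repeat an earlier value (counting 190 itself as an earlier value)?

4

190 = (2,3,3,2)_4 → 2³ + 3³ + 3³ + 2³ = 70
70 = (1,0,1,2)_4 → 1³ + 0³ + 1³ + 2³ = 10
10 = (2,2)_4 → 2³ + 2³ = 16
16 = (1,0,0)_4 → 1³ + 0³ + 0³ = 1  — reached 1.
That took 4 steps.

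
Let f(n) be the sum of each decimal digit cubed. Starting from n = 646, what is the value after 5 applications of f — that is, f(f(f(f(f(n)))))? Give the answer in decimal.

646 → 6³ + 4³ + 6³ = 496
496 → 4³ + 9³ + 6³ = 1009
1009 → 1³ + 0³ + 0³ + 9³ = 730
730 → 7³ + 3³ + 0³ = 370
370 → 3³ + 7³ + 0³ = 370

370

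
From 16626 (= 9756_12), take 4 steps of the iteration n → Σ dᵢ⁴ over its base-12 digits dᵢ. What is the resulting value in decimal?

17042

16626 = (9,7,5,6)_12 → 10883
10883 = (6,3,6,11)_12 → 17314
17314 = (10,0,2,10)_12 → 20016
20016 = (11,7,0,0)_12 → 17042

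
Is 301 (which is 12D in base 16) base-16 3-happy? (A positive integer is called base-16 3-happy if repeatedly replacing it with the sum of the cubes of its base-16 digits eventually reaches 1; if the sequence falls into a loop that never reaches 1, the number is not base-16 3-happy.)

not base-16 3-happy

301 = (1,2,13)_16 → 1³ + 2³ + 13³ = 2206
2206 = (8,9,14)_16 → 8³ + 9³ + 14³ = 3985
3985 = (15,9,1)_16 → 15³ + 9³ + 1³ = 4105
4105 = (1,0,0,9)_16 → 1³ + 0³ + 0³ + 9³ = 730
730 = (2,13,10)_16 → 2³ + 13³ + 10³ = 3205
3205 = (12,8,5)_16 → 12³ + 8³ + 5³ = 2365
2365 = (9,3,13)_16 → 9³ + 3³ + 13³ = 2953
2953 = (11,8,9)_16 → 11³ + 8³ + 9³ = 2572
2572 = (10,0,12)_16 → 10³ + 0³ + 12³ = 2728
2728 = (10,10,8)_16 → 10³ + 10³ + 8³ = 2512
2512 = (9,13,0)_16 → 9³ + 13³ + 0³ = 2926
2926 = (11,6,14)_16 → 11³ + 6³ + 14³ = 4291
4291 = (1,0,12,3)_16 → 1³ + 0³ + 12³ + 3³ = 1756
1756 = (6,13,12)_16 → 6³ + 13³ + 12³ = 4141
4141 = (1,0,2,13)_16 → 1³ + 0³ + 2³ + 13³ = 2206  — 2206 already seen; the sequence cycles without reaching 1.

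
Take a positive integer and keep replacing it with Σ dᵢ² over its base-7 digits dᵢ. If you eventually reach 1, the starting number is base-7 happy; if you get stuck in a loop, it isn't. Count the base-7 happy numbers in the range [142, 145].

142: 142 → 44 → 40 → 50 → 2 → 4 → 16 → 8 → 2  (repeats 2)
143: 143 → 49 → 1  (reaches 1)
144: 144 → 56 → 2 → 4 → 16 → 8 → 2  (repeats 2)
145: 145 → 65 → 9 → 5 → 25 → 25  (repeats 25)
base-7 happy: 143

1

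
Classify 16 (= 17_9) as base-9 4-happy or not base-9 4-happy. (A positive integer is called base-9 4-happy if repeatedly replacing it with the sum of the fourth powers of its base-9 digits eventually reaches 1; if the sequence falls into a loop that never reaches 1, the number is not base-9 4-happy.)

not base-9 4-happy

16 = (1,7)_9 → 1⁴ + 7⁴ = 1 + 2401 = 2402
2402 = (3,2,5,8)_9 → 3⁴ + 2⁴ + 5⁴ + 8⁴ = 81 + 16 + 625 + 4096 = 4818
4818 = (6,5,4,3)_9 → 6⁴ + 5⁴ + 4⁴ + 3⁴ = 1296 + 625 + 256 + 81 = 2258
2258 = (3,0,7,8)_9 → 3⁴ + 0⁴ + 7⁴ + 8⁴ = 81 + 0 + 2401 + 4096 = 6578
6578 = (1,0,0,1,8)_9 → 1⁴ + 0⁴ + 0⁴ + 1⁴ + 8⁴ = 1 + 0 + 0 + 1 + 4096 = 4098
4098 = (5,5,5,3)_9 → 5⁴ + 5⁴ + 5⁴ + 3⁴ = 625 + 625 + 625 + 81 = 1956
1956 = (2,6,1,3)_9 → 2⁴ + 6⁴ + 1⁴ + 3⁴ = 16 + 1296 + 1 + 81 = 1394
1394 = (1,8,1,8)_9 → 1⁴ + 8⁴ + 1⁴ + 8⁴ = 1 + 4096 + 1 + 4096 = 8194
8194 = (1,2,2,1,4)_9 → 1⁴ + 2⁴ + 2⁴ + 1⁴ + 4⁴ = 1 + 16 + 16 + 1 + 256 = 290
290 = (3,5,2)_9 → 3⁴ + 5⁴ + 2⁴ = 81 + 625 + 16 = 722
722 = (8,8,2)_9 → 8⁴ + 8⁴ + 2⁴ = 4096 + 4096 + 16 = 8208
8208 = (1,2,2,3,0)_9 → 1⁴ + 2⁴ + 2⁴ + 3⁴ + 0⁴ = 1 + 16 + 16 + 81 + 0 = 114
114 = (1,3,6)_9 → 1⁴ + 3⁴ + 6⁴ = 1 + 81 + 1296 = 1378
1378 = (1,8,0,1)_9 → 1⁴ + 8⁴ + 0⁴ + 1⁴ = 1 + 4096 + 0 + 1 = 4098  — 4098 already seen; the sequence cycles without reaching 1.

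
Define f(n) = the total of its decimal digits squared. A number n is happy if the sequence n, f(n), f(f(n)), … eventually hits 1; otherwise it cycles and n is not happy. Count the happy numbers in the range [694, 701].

694: 694 → 133 → 19 → 82 → 68 → 100 → 1  (reaches 1)
695: 695 → 142 → 21 → 5 → 25 → 29 → 85 → 89 → 145 → 42 → 20 → 4 → 16 → 37 → 58 → 89  (repeats 89)
696: 696 → 153 → 35 → 34 → 25 → 29 → 85 → 89 → 145 → 42 → 20 → 4 → 16 → 37 → 58 → 89  (repeats 89)
697: 697 → 166 → 73 → 58 → 89 → 145 → 42 → 20 → 4 → 16 → 37 → 58  (repeats 58)
698: 698 → 181 → 66 → 72 → 53 → 34 → 25 → 29 → 85 → 89 → 145 → 42 → 20 → 4 → 16 → 37 → 58 → 89  (repeats 89)
699: 699 → 198 → 146 → 53 → 34 → 25 → 29 → 85 → 89 → 145 → 42 → 20 → 4 → 16 → 37 → 58 → 89  (repeats 89)
700: 700 → 49 → 97 → 130 → 10 → 1  (reaches 1)
701: 701 → 50 → 25 → 29 → 85 → 89 → 145 → 42 → 20 → 4 → 16 → 37 → 58 → 89  (repeats 89)
happy: 694, 700

2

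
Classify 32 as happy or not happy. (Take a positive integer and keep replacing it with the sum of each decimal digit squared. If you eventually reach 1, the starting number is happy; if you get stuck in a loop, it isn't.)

happy

32 → 3² + 2² = 9 + 4 = 13
13 → 1² + 3² = 1 + 9 = 10
10 → 1² + 0² = 1 + 0 = 1  — reached 1.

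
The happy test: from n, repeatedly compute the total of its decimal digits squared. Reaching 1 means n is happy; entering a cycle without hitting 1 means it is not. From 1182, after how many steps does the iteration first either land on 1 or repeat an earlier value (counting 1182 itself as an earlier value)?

1182 → 1² + 1² + 8² + 2² = 1 + 1 + 64 + 4 = 70
70 → 7² + 0² = 49 + 0 = 49
49 → 4² + 9² = 16 + 81 = 97
97 → 9² + 7² = 81 + 49 = 130
130 → 1² + 3² + 0² = 1 + 9 + 0 = 10
10 → 1² + 0² = 1 + 0 = 1  — reached 1.
That took 6 steps.

6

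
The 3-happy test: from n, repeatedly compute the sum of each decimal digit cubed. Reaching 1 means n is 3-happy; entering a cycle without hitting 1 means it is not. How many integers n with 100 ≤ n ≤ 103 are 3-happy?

100: 100 → 1  (reaches 1)
101: 101 → 2 → 8 → 512 → 134 → 92 → 737 → 713 → 371 → 371  (repeats 371)
102: 102 → 9 → 729 → 1080 → 513 → 153 → 153  (repeats 153)
103: 103 → 28 → 520 → 133 → 55 → 250 → 133  (repeats 133)
3-happy: 100

1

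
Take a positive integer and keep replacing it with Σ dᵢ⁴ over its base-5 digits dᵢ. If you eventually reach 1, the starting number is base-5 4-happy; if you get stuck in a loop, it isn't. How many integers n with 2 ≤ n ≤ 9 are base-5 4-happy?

2: 2 → 16 → 82 → 98 → 418 → 244 → 594 → 674 → 514 → 528 → 338 → 194 → 354 → 528  (repeats 528)
3: 3 → 81 → 83 → 163 → 99 → 593 → 499 → 849 → 595 → 593  (repeats 593)
4: 4 → 256 → 18 → 162 → 34 → 258 → 98 → 418 → 244 → 594 → 674 → 514 → 528 → 338 → 194 → 354 → 528  (repeats 528)
5: 5 → 1  (reaches 1)
6: 6 → 2 → 16 → 82 → 98 → 418 → 244 → 594 → 674 → 514 → 528 → 338 → 194 → 354 → 528  (repeats 528)
7: 7 → 17 → 97 → 353 → 353  (repeats 353)
8: 8 → 82 → 98 → 418 → 244 → 594 → 674 → 514 → 528 → 338 → 194 → 354 → 528  (repeats 528)
9: 9 → 257 → 33 → 83 → 163 → 99 → 593 → 499 → 849 → 595 → 593  (repeats 593)
base-5 4-happy: 5

1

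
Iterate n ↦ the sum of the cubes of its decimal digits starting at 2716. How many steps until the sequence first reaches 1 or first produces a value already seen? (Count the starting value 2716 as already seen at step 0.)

2716 → 2³ + 7³ + 1³ + 6³ = 568
568 → 5³ + 6³ + 8³ = 853
853 → 8³ + 5³ + 3³ = 664
664 → 6³ + 6³ + 4³ = 496
496 → 4³ + 9³ + 6³ = 1009
1009 → 1³ + 0³ + 0³ + 9³ = 730
730 → 7³ + 3³ + 0³ = 370
370 → 3³ + 7³ + 0³ = 370  — 370 repeats.
That took 8 steps.

8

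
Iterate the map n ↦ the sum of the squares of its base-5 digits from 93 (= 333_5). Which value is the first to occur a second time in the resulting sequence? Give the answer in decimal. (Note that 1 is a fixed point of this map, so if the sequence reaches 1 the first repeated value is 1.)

1

93 = (3,3,3)_5 → 3² + 3² + 3² = 9 + 9 + 9 = 27
27 = (1,0,2)_5 → 1² + 0² + 2² = 1 + 0 + 4 = 5
5 = (1,0)_5 → 1² + 0² = 1 + 0 = 1  — reached the fixed point 1.
1 → 1, so 1 is the first repeated value.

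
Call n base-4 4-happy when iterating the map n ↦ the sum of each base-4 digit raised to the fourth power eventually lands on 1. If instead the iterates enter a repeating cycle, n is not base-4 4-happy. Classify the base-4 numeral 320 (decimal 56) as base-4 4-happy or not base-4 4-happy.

base-4 4-happy

56 = (3,2,0)_4 → 3⁴ + 2⁴ + 0⁴ = 97
97 = (1,2,0,1)_4 → 1⁴ + 2⁴ + 0⁴ + 1⁴ = 18
18 = (1,0,2)_4 → 1⁴ + 0⁴ + 2⁴ = 17
17 = (1,0,1)_4 → 1⁴ + 0⁴ + 1⁴ = 2
2 = (2)_4 → 2⁴ = 16
16 = (1,0,0)_4 → 1⁴ + 0⁴ + 0⁴ = 1  — reached 1.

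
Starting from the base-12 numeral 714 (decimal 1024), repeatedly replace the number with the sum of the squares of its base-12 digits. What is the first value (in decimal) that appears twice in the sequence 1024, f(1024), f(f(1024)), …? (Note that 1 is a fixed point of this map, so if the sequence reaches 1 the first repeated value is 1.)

66

1024 = (7,1,4)_12 → 7² + 1² + 4² = 49 + 1 + 16 = 66
66 = (5,6)_12 → 5² + 6² = 25 + 36 = 61
61 = (5,1)_12 → 5² + 1² = 25 + 1 = 26
26 = (2,2)_12 → 2² + 2² = 4 + 4 = 8
8 = (8)_12 → 8² = 64
64 = (5,4)_12 → 5² + 4² = 25 + 16 = 41
41 = (3,5)_12 → 3² + 5² = 9 + 25 = 34
34 = (2,10)_12 → 2² + 10² = 4 + 100 = 104
104 = (8,8)_12 → 8² + 8² = 64 + 64 = 128
128 = (10,8)_12 → 10² + 8² = 100 + 64 = 164
164 = (1,1,8)_12 → 1² + 1² + 8² = 1 + 1 + 64 = 66  — 66 already appeared earlier.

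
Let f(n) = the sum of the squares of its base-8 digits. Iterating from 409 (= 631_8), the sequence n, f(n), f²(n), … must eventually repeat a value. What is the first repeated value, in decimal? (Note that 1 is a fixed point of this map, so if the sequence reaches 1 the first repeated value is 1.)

409 = (6,3,1)_8 → 46
46 = (5,6)_8 → 61
61 = (7,5)_8 → 74
74 = (1,1,2)_8 → 6
6 = (6)_8 → 36
36 = (4,4)_8 → 32
32 = (4,0)_8 → 16
16 = (2,0)_8 → 4
4 = (4)_8 → 16  — 16 already appeared earlier.

16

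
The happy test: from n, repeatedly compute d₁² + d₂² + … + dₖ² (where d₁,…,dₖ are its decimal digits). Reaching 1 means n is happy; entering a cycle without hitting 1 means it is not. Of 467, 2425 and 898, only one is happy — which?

467: 467 → 101 → 2 → 4 → 16 → 37 → 58 → 89 → 145 → 42 → 20 → 4  — repeats 4 (not happy)
2425: 2425 → 49 → 97 → 130 → 10 → 1  — reaches 1 (happy)
898: 898 → 209 → 85 → 89 → 145 → 42 → 20 → 4 → 16 → 37 → 58 → 89  — repeats 89 (not happy)

2425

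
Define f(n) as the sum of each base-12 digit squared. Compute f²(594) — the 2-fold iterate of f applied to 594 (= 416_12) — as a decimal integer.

594 = (4,1,6)_12 → 53
53 = (4,5)_12 → 41

41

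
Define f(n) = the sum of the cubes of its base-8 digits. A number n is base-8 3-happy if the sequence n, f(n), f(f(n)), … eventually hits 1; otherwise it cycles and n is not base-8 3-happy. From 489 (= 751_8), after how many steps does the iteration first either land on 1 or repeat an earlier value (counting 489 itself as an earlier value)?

489 = (7,5,1)_8 → 7³ + 5³ + 1³ = 469
469 = (7,2,5)_8 → 7³ + 2³ + 5³ = 476
476 = (7,3,4)_8 → 7³ + 3³ + 4³ = 434
434 = (6,6,2)_8 → 6³ + 6³ + 2³ = 440
440 = (6,7,0)_8 → 6³ + 7³ + 0³ = 559
559 = (1,0,5,7)_8 → 1³ + 0³ + 5³ + 7³ = 469  — 469 repeats.
That took 6 steps.

6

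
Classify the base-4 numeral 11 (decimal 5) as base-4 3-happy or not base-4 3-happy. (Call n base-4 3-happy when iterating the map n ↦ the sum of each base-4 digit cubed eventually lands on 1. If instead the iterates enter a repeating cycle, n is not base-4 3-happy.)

not base-4 3-happy

5 = (1,1)_4 → 1³ + 1³ = 2
2 = (2)_4 → 2³ = 8
8 = (2,0)_4 → 2³ + 0³ = 8  — 8 already seen; the sequence cycles without reaching 1.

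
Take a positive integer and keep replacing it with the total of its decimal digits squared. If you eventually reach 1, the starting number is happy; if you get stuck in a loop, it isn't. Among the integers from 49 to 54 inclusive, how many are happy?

49: 49 → 97 → 130 → 10 → 1  — happy
50: 50 → 25 → 29 → 85 → 89 → 145 → 42 → 20 → 4 → 16 → 37 → 58 → 89  — not happy
51: 51 → 26 → 40 → 16 → 37 → 58 → 89 → 145 → 42 → 20 → 4 → 16  — not happy
52: 52 → 29 → 85 → 89 → 145 → 42 → 20 → 4 → 16 → 37 → 58 → 89  — not happy
53: 53 → 34 → 25 → 29 → 85 → 89 → 145 → 42 → 20 → 4 → 16 → 37 → 58 → 89  — not happy
54: 54 → 41 → 17 → 50 → 25 → 29 → 85 → 89 → 145 → 42 → 20 → 4 → 16 → 37 → 58 → 89  — not happy
happy: 49

1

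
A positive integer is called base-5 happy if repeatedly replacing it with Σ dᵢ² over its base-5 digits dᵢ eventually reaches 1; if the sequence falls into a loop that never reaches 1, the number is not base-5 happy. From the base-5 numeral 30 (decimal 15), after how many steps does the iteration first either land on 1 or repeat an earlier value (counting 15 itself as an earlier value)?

15 = (3,0)_5 → 3² + 0² = 9 + 0 = 9
9 = (1,4)_5 → 1² + 4² = 1 + 16 = 17
17 = (3,2)_5 → 3² + 2² = 9 + 4 = 13
13 = (2,3)_5 → 2² + 3² = 4 + 9 = 13  — 13 repeats.
That took 4 steps.

4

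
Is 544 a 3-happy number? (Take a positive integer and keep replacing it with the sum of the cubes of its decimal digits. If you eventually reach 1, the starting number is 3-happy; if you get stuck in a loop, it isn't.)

not 3-happy

544 → 253
253 → 160
160 → 217
217 → 352
352 → 160  — 160 already seen; the sequence cycles without reaching 1.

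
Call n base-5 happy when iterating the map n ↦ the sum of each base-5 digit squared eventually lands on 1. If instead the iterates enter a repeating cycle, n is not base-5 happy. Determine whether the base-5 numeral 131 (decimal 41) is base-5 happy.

base-5 happy

41 = (1,3,1)_5 → 1² + 3² + 1² = 11
11 = (2,1)_5 → 2² + 1² = 5
5 = (1,0)_5 → 1² + 0² = 1  — reached 1.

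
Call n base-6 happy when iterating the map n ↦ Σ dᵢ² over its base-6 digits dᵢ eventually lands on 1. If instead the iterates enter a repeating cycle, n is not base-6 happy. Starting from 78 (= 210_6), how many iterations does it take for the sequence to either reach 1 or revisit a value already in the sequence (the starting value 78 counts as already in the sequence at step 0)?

78 = (2,1,0)_6 → 2² + 1² + 0² = 5
5 = (5)_6 → 5² = 25
25 = (4,1)_6 → 4² + 1² = 17
17 = (2,5)_6 → 2² + 5² = 29
29 = (4,5)_6 → 4² + 5² = 41
41 = (1,0,5)_6 → 1² + 0² + 5² = 26
26 = (4,2)_6 → 4² + 2² = 20
20 = (3,2)_6 → 3² + 2² = 13
13 = (2,1)_6 → 2² + 1² = 5  — 5 repeats.
That took 9 steps.

9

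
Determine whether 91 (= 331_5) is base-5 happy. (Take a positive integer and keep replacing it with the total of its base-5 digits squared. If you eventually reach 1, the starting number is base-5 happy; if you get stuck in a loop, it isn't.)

base-5 happy

91 = (3,3,1)_5 → 3² + 3² + 1² = 19
19 = (3,4)_5 → 3² + 4² = 25
25 = (1,0,0)_5 → 1² + 0² + 0² = 1  — reached 1.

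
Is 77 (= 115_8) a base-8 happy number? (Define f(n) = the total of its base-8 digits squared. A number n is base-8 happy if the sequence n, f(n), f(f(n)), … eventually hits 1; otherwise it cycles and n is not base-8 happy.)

base-8 happy

77 = (1,1,5)_8 → 1² + 1² + 5² = 27
27 = (3,3)_8 → 3² + 3² = 18
18 = (2,2)_8 → 2² + 2² = 8
8 = (1,0)_8 → 1² + 0² = 1  — reached 1.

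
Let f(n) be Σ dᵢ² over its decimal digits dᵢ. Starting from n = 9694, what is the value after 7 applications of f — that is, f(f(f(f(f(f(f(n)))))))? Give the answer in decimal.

9694 → 214
214 → 21
21 → 5
5 → 25
25 → 29
29 → 85
85 → 89

89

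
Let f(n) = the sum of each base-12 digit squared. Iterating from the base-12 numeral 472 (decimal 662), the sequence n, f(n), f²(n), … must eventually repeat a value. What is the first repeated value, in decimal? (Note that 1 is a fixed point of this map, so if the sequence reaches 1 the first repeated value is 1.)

164

662 = (4,7,2)_12 → 69
69 = (5,9)_12 → 106
106 = (8,10)_12 → 164
164 = (1,1,8)_12 → 66
66 = (5,6)_12 → 61
61 = (5,1)_12 → 26
26 = (2,2)_12 → 8
8 = (8)_12 → 64
64 = (5,4)_12 → 41
41 = (3,5)_12 → 34
34 = (2,10)_12 → 104
104 = (8,8)_12 → 128
128 = (10,8)_12 → 164  — 164 already appeared earlier.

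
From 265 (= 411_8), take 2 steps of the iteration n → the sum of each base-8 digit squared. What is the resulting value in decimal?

8

265 = (4,1,1)_8 → 18
18 = (2,2)_8 → 8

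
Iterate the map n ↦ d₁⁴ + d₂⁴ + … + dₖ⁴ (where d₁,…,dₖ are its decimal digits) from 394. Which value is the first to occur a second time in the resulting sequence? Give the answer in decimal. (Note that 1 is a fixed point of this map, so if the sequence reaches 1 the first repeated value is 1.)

394 → 3⁴ + 9⁴ + 4⁴ = 6898
6898 → 6⁴ + 8⁴ + 9⁴ + 8⁴ = 16049
16049 → 1⁴ + 6⁴ + 0⁴ + 4⁴ + 9⁴ = 8114
8114 → 8⁴ + 1⁴ + 1⁴ + 4⁴ = 4354
4354 → 4⁴ + 3⁴ + 5⁴ + 4⁴ = 1218
1218 → 1⁴ + 2⁴ + 1⁴ + 8⁴ = 4114
4114 → 4⁴ + 1⁴ + 1⁴ + 4⁴ = 514
514 → 5⁴ + 1⁴ + 4⁴ = 882
882 → 8⁴ + 8⁴ + 2⁴ = 8208
8208 → 8⁴ + 2⁴ + 0⁴ + 8⁴ = 8208  — 8208 already appeared earlier.

8208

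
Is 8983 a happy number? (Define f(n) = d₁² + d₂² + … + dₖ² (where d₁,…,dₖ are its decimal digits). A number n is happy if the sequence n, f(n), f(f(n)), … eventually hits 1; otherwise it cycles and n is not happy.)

8983 → 8² + 9² + 8² + 3² = 64 + 81 + 64 + 9 = 218
218 → 2² + 1² + 8² = 4 + 1 + 64 = 69
69 → 6² + 9² = 36 + 81 = 117
117 → 1² + 1² + 7² = 1 + 1 + 49 = 51
51 → 5² + 1² = 25 + 1 = 26
26 → 2² + 6² = 4 + 36 = 40
40 → 4² + 0² = 16 + 0 = 16
16 → 1² + 6² = 1 + 36 = 37
37 → 3² + 7² = 9 + 49 = 58
58 → 5² + 8² = 25 + 64 = 89
89 → 8² + 9² = 64 + 81 = 145
145 → 1² + 4² + 5² = 1 + 16 + 25 = 42
42 → 4² + 2² = 16 + 4 = 20
20 → 2² + 0² = 4 + 0 = 4
4 → 4² = 16  — 16 already seen; the sequence cycles without reaching 1.

not happy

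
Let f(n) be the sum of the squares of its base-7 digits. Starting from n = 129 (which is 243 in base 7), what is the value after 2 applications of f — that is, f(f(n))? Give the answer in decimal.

129 = (2,4,3)_7 → 2² + 4² + 3² = 4 + 16 + 9 = 29
29 = (4,1)_7 → 4² + 1² = 16 + 1 = 17

17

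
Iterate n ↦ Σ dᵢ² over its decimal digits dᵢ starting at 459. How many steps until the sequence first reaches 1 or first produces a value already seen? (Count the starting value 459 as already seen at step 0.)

14

459 → 4² + 5² + 9² = 122
122 → 1² + 2² + 2² = 9
9 → 9² = 81
81 → 8² + 1² = 65
65 → 6² + 5² = 61
61 → 6² + 1² = 37
37 → 3² + 7² = 58
58 → 5² + 8² = 89
89 → 8² + 9² = 145
145 → 1² + 4² + 5² = 42
42 → 4² + 2² = 20
20 → 2² + 0² = 4
4 → 4² = 16
16 → 1² + 6² = 37  — 37 repeats.
That took 14 steps.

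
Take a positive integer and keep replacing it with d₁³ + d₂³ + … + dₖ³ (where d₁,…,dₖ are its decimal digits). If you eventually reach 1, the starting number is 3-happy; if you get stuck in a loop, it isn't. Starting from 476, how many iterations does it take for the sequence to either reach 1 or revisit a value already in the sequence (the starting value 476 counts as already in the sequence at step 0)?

8

476 → 623
623 → 251
251 → 134
134 → 92
92 → 737
737 → 713
713 → 371
371 → 371  — 371 repeats.
That took 8 steps.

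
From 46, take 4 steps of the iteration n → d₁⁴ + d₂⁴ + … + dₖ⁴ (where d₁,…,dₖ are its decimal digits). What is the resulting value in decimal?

46 → 4⁴ + 6⁴ = 1552
1552 → 1⁴ + 5⁴ + 5⁴ + 2⁴ = 1267
1267 → 1⁴ + 2⁴ + 6⁴ + 7⁴ = 3714
3714 → 3⁴ + 7⁴ + 1⁴ + 4⁴ = 2739

2739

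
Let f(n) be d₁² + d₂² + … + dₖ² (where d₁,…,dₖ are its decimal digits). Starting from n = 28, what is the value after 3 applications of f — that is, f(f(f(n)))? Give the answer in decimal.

28 → 2² + 8² = 4 + 64 = 68
68 → 6² + 8² = 36 + 64 = 100
100 → 1² + 0² + 0² = 1 + 0 + 0 = 1

1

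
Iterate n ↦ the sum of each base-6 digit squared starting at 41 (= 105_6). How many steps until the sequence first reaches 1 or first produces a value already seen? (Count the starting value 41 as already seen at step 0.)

41 = (1,0,5)_6 → 1² + 0² + 5² = 1 + 0 + 25 = 26
26 = (4,2)_6 → 4² + 2² = 16 + 4 = 20
20 = (3,2)_6 → 3² + 2² = 9 + 4 = 13
13 = (2,1)_6 → 2² + 1² = 4 + 1 = 5
5 = (5)_6 → 5² = 25
25 = (4,1)_6 → 4² + 1² = 16 + 1 = 17
17 = (2,5)_6 → 2² + 5² = 4 + 25 = 29
29 = (4,5)_6 → 4² + 5² = 16 + 25 = 41  — 41 repeats.
That took 8 steps.

8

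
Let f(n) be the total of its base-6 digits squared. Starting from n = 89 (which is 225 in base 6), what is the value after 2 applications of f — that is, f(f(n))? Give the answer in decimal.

34

89 = (2,2,5)_6 → 2² + 2² + 5² = 4 + 4 + 25 = 33
33 = (5,3)_6 → 5² + 3² = 25 + 9 = 34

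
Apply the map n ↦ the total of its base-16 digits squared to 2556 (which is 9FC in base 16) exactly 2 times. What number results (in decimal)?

149

2556 = (9,15,12)_16 → 450
450 = (1,12,2)_16 → 149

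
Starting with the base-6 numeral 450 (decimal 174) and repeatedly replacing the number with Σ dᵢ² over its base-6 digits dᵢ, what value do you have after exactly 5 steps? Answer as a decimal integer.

5

174 = (4,5,0)_6 → 41
41 = (1,0,5)_6 → 26
26 = (4,2)_6 → 20
20 = (3,2)_6 → 13
13 = (2,1)_6 → 5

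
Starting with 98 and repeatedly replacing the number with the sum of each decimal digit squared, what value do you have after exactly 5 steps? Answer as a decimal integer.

98 → 9² + 8² = 81 + 64 = 145
145 → 1² + 4² + 5² = 1 + 16 + 25 = 42
42 → 4² + 2² = 16 + 4 = 20
20 → 2² + 0² = 4 + 0 = 4
4 → 4² = 16

16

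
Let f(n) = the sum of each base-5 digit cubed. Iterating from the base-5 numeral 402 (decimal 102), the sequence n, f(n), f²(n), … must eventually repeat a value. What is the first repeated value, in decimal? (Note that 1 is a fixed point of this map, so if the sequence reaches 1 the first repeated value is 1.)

102 = (4,0,2)_5 → 4³ + 0³ + 2³ = 64 + 0 + 8 = 72
72 = (2,4,2)_5 → 2³ + 4³ + 2³ = 8 + 64 + 8 = 80
80 = (3,1,0)_5 → 3³ + 1³ + 0³ = 27 + 1 + 0 = 28
28 = (1,0,3)_5 → 1³ + 0³ + 3³ = 1 + 0 + 27 = 28  — 28 already appeared earlier.

28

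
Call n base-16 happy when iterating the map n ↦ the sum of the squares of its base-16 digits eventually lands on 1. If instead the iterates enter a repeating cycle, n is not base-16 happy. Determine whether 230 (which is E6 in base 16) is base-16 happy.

230 = (14,6)_16 → 232
232 = (14,8)_16 → 260
260 = (1,0,4)_16 → 17
17 = (1,1)_16 → 2
2 = (2)_16 → 4
4 = (4)_16 → 16
16 = (1,0)_16 → 1  — reached 1.

base-16 happy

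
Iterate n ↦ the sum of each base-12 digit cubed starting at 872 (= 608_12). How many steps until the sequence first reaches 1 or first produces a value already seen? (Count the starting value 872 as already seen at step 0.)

8

872 = (6,0,8)_12 → 6³ + 0³ + 8³ = 728
728 = (5,0,8)_12 → 5³ + 0³ + 8³ = 637
637 = (4,5,1)_12 → 4³ + 5³ + 1³ = 190
190 = (1,3,10)_12 → 1³ + 3³ + 10³ = 1028
1028 = (7,1,8)_12 → 7³ + 1³ + 8³ = 856
856 = (5,11,4)_12 → 5³ + 11³ + 4³ = 1520
1520 = (10,6,8)_12 → 10³ + 6³ + 8³ = 1728
1728 = (1,0,0,0)_12 → 1³ + 0³ + 0³ + 0³ = 1  — reached 1.
That took 8 steps.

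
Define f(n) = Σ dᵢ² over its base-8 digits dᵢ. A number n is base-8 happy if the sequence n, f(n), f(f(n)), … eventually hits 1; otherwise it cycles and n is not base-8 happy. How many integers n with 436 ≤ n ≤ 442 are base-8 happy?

1

436: 436 → 88 → 10 → 5 → 25 → 10  (repeats 10)
437: 437 → 97 → 18 → 8 → 1  (reaches 1)
438: 438 → 108 → 42 → 29 → 34 → 20 → 20  (repeats 20)
439: 439 → 121 → 51 → 45 → 50 → 40 → 25 → 10 → 5 → 25  (repeats 25)
440: 440 → 85 → 30 → 45 → 50 → 40 → 25 → 10 → 5 → 25  (repeats 25)
441: 441 → 86 → 41 → 26 → 13 → 26  (repeats 26)
442: 442 → 89 → 11 → 10 → 5 → 25 → 10  (repeats 10)
base-8 happy: 437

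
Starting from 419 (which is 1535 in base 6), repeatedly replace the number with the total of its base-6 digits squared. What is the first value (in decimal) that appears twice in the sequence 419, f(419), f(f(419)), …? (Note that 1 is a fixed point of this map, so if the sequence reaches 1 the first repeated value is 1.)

17

419 = (1,5,3,5)_6 → 1² + 5² + 3² + 5² = 60
60 = (1,4,0)_6 → 1² + 4² + 0² = 17
17 = (2,5)_6 → 2² + 5² = 29
29 = (4,5)_6 → 4² + 5² = 41
41 = (1,0,5)_6 → 1² + 0² + 5² = 26
26 = (4,2)_6 → 4² + 2² = 20
20 = (3,2)_6 → 3² + 2² = 13
13 = (2,1)_6 → 2² + 1² = 5
5 = (5)_6 → 5² = 25
25 = (4,1)_6 → 4² + 1² = 17  — 17 already appeared earlier.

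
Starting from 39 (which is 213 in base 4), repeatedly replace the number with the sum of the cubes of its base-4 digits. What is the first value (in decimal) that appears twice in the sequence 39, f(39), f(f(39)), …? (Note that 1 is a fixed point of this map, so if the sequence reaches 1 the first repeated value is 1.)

9

39 = (2,1,3)_4 → 2³ + 1³ + 3³ = 36
36 = (2,1,0)_4 → 2³ + 1³ + 0³ = 9
9 = (2,1)_4 → 2³ + 1³ = 9  — 9 already appeared earlier.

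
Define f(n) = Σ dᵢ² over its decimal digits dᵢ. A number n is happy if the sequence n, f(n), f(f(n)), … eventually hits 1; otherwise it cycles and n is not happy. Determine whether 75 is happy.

75 → 7² + 5² = 49 + 25 = 74
74 → 7² + 4² = 49 + 16 = 65
65 → 6² + 5² = 36 + 25 = 61
61 → 6² + 1² = 36 + 1 = 37
37 → 3² + 7² = 9 + 49 = 58
58 → 5² + 8² = 25 + 64 = 89
89 → 8² + 9² = 64 + 81 = 145
145 → 1² + 4² + 5² = 1 + 16 + 25 = 42
42 → 4² + 2² = 16 + 4 = 20
20 → 2² + 0² = 4 + 0 = 4
4 → 4² = 16
16 → 1² + 6² = 1 + 36 = 37  — 37 already seen; the sequence cycles without reaching 1.

not happy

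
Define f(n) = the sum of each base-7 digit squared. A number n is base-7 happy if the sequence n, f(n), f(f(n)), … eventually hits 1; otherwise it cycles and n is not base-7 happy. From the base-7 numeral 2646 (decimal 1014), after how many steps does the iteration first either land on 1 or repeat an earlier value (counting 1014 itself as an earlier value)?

6

1014 = (2,6,4,6)_7 → 2² + 6² + 4² + 6² = 92
92 = (1,6,1)_7 → 1² + 6² + 1² = 38
38 = (5,3)_7 → 5² + 3² = 34
34 = (4,6)_7 → 4² + 6² = 52
52 = (1,0,3)_7 → 1² + 0² + 3² = 10
10 = (1,3)_7 → 1² + 3² = 10  — 10 repeats.
That took 6 steps.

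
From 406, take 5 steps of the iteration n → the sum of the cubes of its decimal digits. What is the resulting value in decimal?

250

406 → 280
280 → 520
520 → 133
133 → 55
55 → 250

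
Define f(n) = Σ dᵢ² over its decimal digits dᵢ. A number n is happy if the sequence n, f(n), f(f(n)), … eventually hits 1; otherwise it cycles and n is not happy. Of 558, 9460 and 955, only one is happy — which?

9460

558: 558 → 114 → 18 → 65 → 61 → 37 → 58 → 89 → 145 → 42 → 20 → 4 → 16 → 37  — repeats 37 (not happy)
9460: 9460 → 133 → 19 → 82 → 68 → 100 → 1  — reaches 1 (happy)
955: 955 → 131 → 11 → 2 → 4 → 16 → 37 → 58 → 89 → 145 → 42 → 20 → 4  — repeats 4 (not happy)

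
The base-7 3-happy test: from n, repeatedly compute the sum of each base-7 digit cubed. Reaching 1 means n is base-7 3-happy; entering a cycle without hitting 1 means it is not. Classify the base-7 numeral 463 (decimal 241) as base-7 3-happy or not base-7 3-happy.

base-7 3-happy

241 = (4,6,3)_7 → 4³ + 6³ + 3³ = 64 + 216 + 27 = 307
307 = (6,1,6)_7 → 6³ + 1³ + 6³ = 216 + 1 + 216 = 433
433 = (1,1,5,6)_7 → 1³ + 1³ + 5³ + 6³ = 1 + 1 + 125 + 216 = 343
343 = (1,0,0,0)_7 → 1³ + 0³ + 0³ + 0³ = 1 + 0 + 0 + 0 = 1  — reached 1.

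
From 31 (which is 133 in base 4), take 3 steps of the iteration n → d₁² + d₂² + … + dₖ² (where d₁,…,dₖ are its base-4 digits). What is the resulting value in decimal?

31 = (1,3,3)_4 → 1² + 3² + 3² = 1 + 9 + 9 = 19
19 = (1,0,3)_4 → 1² + 0² + 3² = 1 + 0 + 9 = 10
10 = (2,2)_4 → 2² + 2² = 4 + 4 = 8

8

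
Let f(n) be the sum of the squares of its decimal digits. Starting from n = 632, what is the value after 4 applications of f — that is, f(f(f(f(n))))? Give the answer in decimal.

632 → 6² + 3² + 2² = 36 + 9 + 4 = 49
49 → 4² + 9² = 16 + 81 = 97
97 → 9² + 7² = 81 + 49 = 130
130 → 1² + 3² + 0² = 1 + 9 + 0 = 10

10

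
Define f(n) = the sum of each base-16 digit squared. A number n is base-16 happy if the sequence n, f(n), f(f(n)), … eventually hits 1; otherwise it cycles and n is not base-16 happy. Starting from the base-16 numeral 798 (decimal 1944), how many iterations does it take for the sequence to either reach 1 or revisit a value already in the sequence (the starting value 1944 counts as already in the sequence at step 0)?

1944 = (7,9,8)_16 → 7² + 9² + 8² = 194
194 = (12,2)_16 → 12² + 2² = 148
148 = (9,4)_16 → 9² + 4² = 97
97 = (6,1)_16 → 6² + 1² = 37
37 = (2,5)_16 → 2² + 5² = 29
29 = (1,13)_16 → 1² + 13² = 170
170 = (10,10)_16 → 10² + 10² = 200
200 = (12,8)_16 → 12² + 8² = 208
208 = (13,0)_16 → 13² + 0² = 169
169 = (10,9)_16 → 10² + 9² = 181
181 = (11,5)_16 → 11² + 5² = 146
146 = (9,2)_16 → 9² + 2² = 85
85 = (5,5)_16 → 5² + 5² = 50
50 = (3,2)_16 → 3² + 2² = 13
13 = (13)_16 → 13² = 169  — 169 repeats.
That took 15 steps.

15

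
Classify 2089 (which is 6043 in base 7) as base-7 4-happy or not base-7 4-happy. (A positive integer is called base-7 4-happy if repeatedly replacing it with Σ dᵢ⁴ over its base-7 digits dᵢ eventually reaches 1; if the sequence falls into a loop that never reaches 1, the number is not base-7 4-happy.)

2089 = (6,0,4,3)_7 → 6⁴ + 0⁴ + 4⁴ + 3⁴ = 1296 + 0 + 256 + 81 = 1633
1633 = (4,5,2,2)_7 → 4⁴ + 5⁴ + 2⁴ + 2⁴ = 256 + 625 + 16 + 16 = 913
913 = (2,4,4,3)_7 → 2⁴ + 4⁴ + 4⁴ + 3⁴ = 16 + 256 + 256 + 81 = 609
609 = (1,5,3,0)_7 → 1⁴ + 5⁴ + 3⁴ + 0⁴ = 1 + 625 + 81 + 0 = 707
707 = (2,0,3,0)_7 → 2⁴ + 0⁴ + 3⁴ + 0⁴ = 16 + 0 + 81 + 0 = 97
97 = (1,6,6)_7 → 1⁴ + 6⁴ + 6⁴ = 1 + 1296 + 1296 = 2593
2593 = (1,0,3,6,3)_7 → 1⁴ + 0⁴ + 3⁴ + 6⁴ + 3⁴ = 1 + 0 + 81 + 1296 + 81 = 1459
1459 = (4,1,5,3)_7 → 4⁴ + 1⁴ + 5⁴ + 3⁴ = 256 + 1 + 625 + 81 = 963
963 = (2,5,4,4)_7 → 2⁴ + 5⁴ + 4⁴ + 4⁴ = 16 + 625 + 256 + 256 = 1153
1153 = (3,2,3,5)_7 → 3⁴ + 2⁴ + 3⁴ + 5⁴ = 81 + 16 + 81 + 625 = 803
803 = (2,2,2,5)_7 → 2⁴ + 2⁴ + 2⁴ + 5⁴ = 16 + 16 + 16 + 625 = 673
673 = (1,6,5,1)_7 → 1⁴ + 6⁴ + 5⁴ + 1⁴ = 1 + 1296 + 625 + 1 = 1923
1923 = (5,4,1,5)_7 → 5⁴ + 4⁴ + 1⁴ + 5⁴ = 625 + 256 + 1 + 625 = 1507
1507 = (4,2,5,2)_7 → 4⁴ + 2⁴ + 5⁴ + 2⁴ = 256 + 16 + 625 + 16 = 913  — 913 already seen; the sequence cycles without reaching 1.

not base-7 4-happy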